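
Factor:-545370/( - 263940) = 343/166=2^( - 1)*7^3* 83^( - 1)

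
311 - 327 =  - 16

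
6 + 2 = 8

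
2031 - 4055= - 2024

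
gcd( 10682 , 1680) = 14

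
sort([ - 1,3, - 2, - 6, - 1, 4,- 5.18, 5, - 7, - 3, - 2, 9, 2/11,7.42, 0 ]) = [ - 7, - 6,  -  5.18, -3, - 2, - 2, - 1, - 1, 0, 2/11, 3 , 4,5, 7.42,9] 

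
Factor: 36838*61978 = 2283145564= 2^2*7^1*19^1*113^1*163^1 * 233^1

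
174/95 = 174/95 = 1.83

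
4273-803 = 3470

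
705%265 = 175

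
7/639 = 7/639 = 0.01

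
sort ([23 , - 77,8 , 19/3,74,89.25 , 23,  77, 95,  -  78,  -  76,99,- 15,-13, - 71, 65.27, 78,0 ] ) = [  -  78, - 77,-76, - 71 ,-15 , - 13 , 0, 19/3,8, 23, 23, 65.27, 74, 77, 78, 89.25,  95, 99 ]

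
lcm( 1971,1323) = 96579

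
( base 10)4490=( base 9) 6138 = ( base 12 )2722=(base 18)DF8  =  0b1000110001010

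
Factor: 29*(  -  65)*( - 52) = 2^2 * 5^1*13^2*29^1 = 98020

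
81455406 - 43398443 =38056963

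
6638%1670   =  1628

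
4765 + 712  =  5477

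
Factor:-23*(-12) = 2^2 * 3^1*23^1 = 276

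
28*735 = 20580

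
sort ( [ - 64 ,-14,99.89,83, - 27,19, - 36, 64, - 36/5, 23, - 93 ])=[ - 93,  -  64,-36, - 27,-14, - 36/5, 19, 23,  64, 83, 99.89]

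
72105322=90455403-18350081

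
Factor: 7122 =2^1*3^1*1187^1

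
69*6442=444498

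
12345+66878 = 79223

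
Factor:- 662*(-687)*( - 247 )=-2^1*3^1*13^1*19^1*229^1*331^1 = -  112334118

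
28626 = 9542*3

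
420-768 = -348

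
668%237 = 194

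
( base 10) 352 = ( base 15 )187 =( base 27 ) D1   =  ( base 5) 2402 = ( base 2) 101100000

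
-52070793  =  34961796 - 87032589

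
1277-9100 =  - 7823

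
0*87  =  0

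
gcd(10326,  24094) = 3442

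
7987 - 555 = 7432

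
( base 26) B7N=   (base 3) 101111000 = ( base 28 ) 9kp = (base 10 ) 7641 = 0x1DD9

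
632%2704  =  632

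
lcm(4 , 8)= 8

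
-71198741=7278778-78477519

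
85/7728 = 85/7728 = 0.01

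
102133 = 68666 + 33467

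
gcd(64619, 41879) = 1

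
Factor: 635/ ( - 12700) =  - 2^( - 2)*5^(  -  1 )= - 1/20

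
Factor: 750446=2^1*375223^1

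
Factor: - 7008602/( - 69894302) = 3504301/34947151 = 67^1* 79^ ( - 1) * 193^1*271^1*277^ ( - 1 )*1597^( -1)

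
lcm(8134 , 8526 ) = 707658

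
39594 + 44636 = 84230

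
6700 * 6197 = 41519900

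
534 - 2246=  -1712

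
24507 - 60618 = - 36111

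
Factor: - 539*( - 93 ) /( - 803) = - 4557/73=- 3^1*7^2*31^1*73^(-1)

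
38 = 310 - 272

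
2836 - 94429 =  - 91593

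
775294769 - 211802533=563492236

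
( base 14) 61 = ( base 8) 125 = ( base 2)1010101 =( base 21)41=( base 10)85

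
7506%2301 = 603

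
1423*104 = 147992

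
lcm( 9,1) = 9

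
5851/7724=5851/7724 = 0.76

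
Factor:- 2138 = - 2^1*1069^1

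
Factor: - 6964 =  - 2^2  *  1741^1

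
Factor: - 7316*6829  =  -49960964 =- 2^2*31^1*59^1*6829^1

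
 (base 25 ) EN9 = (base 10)9334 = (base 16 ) 2476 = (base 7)36133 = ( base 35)7lo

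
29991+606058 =636049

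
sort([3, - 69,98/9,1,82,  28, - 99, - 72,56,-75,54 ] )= [ - 99,- 75,-72, - 69,  1,3,98/9, 28,54,  56,82 ] 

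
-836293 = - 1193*701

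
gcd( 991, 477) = 1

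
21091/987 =3013/141  =  21.37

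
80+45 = 125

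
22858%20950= 1908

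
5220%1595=435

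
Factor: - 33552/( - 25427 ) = 2^4*3^2*47^(-1)*233^1*541^( - 1 )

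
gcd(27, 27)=27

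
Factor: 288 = 2^5*3^2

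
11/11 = 1 = 1.00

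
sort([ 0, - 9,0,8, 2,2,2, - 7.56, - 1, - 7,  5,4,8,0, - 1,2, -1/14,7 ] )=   [ - 9, - 7.56,- 7 , - 1, - 1,-1/14,0,0, 0,2,2,2,2, 4, 5,7,8,8 ] 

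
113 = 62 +51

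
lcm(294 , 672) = 4704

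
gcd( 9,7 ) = 1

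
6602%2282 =2038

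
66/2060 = 33/1030 = 0.03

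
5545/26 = 213 + 7/26=213.27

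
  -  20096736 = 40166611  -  60263347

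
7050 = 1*7050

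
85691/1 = 85691=   85691.00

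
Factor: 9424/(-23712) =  - 2^( - 1) * 3^( - 1 )*13^( - 1 )*31^1 = - 31/78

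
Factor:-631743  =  -3^1*7^1*67^1*449^1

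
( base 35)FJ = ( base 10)544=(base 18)1C4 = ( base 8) 1040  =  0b1000100000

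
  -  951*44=-41844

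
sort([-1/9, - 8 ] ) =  [- 8,  -  1/9]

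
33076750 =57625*574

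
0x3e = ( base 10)62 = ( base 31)20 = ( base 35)1r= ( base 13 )4A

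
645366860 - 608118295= 37248565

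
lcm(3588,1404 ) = 32292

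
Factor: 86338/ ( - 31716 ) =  - 2^( - 1)*3^(-2)*7^2 = - 49/18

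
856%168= 16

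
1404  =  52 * 27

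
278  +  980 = 1258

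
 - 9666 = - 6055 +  - 3611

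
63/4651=63/4651 = 0.01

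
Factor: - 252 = -2^2* 3^2*7^1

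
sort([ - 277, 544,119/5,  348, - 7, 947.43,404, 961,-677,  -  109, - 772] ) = [ - 772, - 677, - 277, - 109 , - 7,119/5, 348, 404,544, 947.43,961]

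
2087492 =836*2497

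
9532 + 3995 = 13527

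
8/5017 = 8/5017 = 0.00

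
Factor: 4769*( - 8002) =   -  38161538 = - 2^1*19^1*251^1*4001^1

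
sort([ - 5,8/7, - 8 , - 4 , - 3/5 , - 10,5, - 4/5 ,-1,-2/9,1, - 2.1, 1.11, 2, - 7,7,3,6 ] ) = [-10, - 8, - 7 ,-5  , - 4, - 2.1,-1,  -  4/5, - 3/5, - 2/9,1, 1.11, 8/7 , 2,3,5, 6,7 ] 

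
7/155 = 7/155 = 0.05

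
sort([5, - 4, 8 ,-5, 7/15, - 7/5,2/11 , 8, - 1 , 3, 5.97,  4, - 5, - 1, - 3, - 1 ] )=[ - 5,-5, - 4,-3, - 7/5, - 1, - 1 , - 1,2/11, 7/15,3,4 , 5, 5.97, 8, 8 ] 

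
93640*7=655480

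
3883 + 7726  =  11609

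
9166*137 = 1255742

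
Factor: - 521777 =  - 521777^1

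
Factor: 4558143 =3^1*317^1*4793^1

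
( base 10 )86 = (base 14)62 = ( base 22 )3K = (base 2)1010110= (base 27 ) 35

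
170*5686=966620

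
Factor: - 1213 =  - 1213^1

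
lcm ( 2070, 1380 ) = 4140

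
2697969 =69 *39101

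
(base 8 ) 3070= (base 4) 120320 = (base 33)1f8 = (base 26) 296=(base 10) 1592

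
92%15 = 2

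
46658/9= 5184 + 2/9 = 5184.22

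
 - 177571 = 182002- 359573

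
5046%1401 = 843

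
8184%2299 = 1287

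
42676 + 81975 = 124651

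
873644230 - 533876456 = 339767774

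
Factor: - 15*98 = -1470 = - 2^1*3^1 *5^1*7^2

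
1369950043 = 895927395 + 474022648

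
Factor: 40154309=13^1*47^1 *65719^1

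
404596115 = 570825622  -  166229507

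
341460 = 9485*36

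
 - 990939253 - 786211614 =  - 1777150867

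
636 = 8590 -7954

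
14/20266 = 7/10133 =0.00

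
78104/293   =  266+ 166/293 = 266.57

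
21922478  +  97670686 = 119593164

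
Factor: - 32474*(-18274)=2^2*13^1*1249^1* 9137^1 = 593429876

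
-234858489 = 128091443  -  362949932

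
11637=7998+3639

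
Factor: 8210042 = 2^1*127^1*32323^1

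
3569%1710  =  149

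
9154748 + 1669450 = 10824198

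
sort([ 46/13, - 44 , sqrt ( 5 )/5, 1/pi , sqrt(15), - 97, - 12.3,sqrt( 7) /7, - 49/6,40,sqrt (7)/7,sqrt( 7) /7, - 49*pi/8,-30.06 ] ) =[-97, - 44, -30.06 , - 49*pi/8, - 12.3, - 49/6,1/pi , sqrt ( 7 )/7,sqrt(7) /7,sqrt( 7) /7,sqrt (5)/5, 46/13,sqrt( 15),40 ] 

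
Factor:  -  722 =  - 2^1 * 19^2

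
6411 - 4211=2200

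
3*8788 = 26364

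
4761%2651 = 2110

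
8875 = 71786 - 62911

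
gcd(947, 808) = 1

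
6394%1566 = 130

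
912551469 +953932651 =1866484120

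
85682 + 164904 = 250586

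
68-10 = 58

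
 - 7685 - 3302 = - 10987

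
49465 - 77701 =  - 28236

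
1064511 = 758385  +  306126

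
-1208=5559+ - 6767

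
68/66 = 1+1/33 = 1.03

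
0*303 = 0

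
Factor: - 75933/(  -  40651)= 99/53= 3^2 * 11^1 * 53^ ( - 1)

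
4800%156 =120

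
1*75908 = 75908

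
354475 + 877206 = 1231681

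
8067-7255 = 812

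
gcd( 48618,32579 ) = 1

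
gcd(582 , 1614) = 6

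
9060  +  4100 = 13160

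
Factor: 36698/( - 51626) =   -  59/83  =  - 59^1*83^( - 1)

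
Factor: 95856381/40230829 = 3^2*37^1*79^( - 1)*313^(-1 )*1627^(- 1)*287857^1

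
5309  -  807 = 4502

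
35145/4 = 35145/4  =  8786.25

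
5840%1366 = 376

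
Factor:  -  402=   -  2^1*3^1*67^1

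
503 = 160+343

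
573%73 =62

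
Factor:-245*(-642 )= 157290  =  2^1 * 3^1 * 5^1*7^2*107^1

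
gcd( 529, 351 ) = 1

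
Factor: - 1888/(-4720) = 2/5  =  2^1 * 5^ ( - 1) 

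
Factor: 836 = 2^2*11^1 * 19^1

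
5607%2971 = 2636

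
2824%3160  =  2824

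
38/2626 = 19/1313 = 0.01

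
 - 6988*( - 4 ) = 27952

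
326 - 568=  - 242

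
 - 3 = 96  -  99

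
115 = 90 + 25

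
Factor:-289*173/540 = - 49997/540 = - 2^( - 2)*3^( - 3 )*5^( -1 )*17^2*173^1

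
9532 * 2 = 19064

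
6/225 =2/75 = 0.03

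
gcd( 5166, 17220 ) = 1722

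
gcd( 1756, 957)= 1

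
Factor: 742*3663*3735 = 2^1*3^4*5^1*7^1*11^1*37^1*53^1*83^1 = 10151528310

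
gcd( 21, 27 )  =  3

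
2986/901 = 3  +  283/901= 3.31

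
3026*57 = 172482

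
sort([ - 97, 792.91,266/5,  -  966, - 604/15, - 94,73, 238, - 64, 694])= [ - 966,- 97, - 94, - 64, - 604/15,266/5, 73, 238,694, 792.91]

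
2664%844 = 132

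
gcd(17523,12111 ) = 33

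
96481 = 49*1969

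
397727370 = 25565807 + 372161563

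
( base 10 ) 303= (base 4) 10233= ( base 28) AN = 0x12F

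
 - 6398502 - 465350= - 6863852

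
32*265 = 8480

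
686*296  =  203056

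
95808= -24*( - 3992) 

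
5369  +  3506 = 8875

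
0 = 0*59117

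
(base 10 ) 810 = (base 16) 32A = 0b1100101010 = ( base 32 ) PA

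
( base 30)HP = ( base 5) 4120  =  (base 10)535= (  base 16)217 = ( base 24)M7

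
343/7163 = 343/7163=0.05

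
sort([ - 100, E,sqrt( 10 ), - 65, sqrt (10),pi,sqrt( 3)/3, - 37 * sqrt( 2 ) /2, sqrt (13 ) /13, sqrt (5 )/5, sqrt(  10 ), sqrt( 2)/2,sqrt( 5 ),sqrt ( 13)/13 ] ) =[-100,  -  65, - 37*sqrt(2 )/2,sqrt(13) /13 , sqrt( 13 )/13,sqrt( 5)/5, sqrt( 3) /3, sqrt( 2)/2, sqrt( 5),E, pi, sqrt(10), sqrt(10 ),sqrt (10 )]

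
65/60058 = 65/60058 =0.00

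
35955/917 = 39 + 192/917 = 39.21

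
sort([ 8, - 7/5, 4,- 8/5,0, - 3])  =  [-3, - 8/5, - 7/5, 0, 4,8 ] 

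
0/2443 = 0= 0.00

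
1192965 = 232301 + 960664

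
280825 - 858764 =  -  577939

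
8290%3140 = 2010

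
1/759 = 1/759 = 0.00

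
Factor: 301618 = 2^1*239^1*631^1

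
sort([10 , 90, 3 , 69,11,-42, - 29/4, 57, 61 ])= [ -42, - 29/4, 3, 10, 11,57,61,69, 90]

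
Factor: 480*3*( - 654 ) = -2^6*3^3*5^1*109^1= - 941760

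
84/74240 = 21/18560 = 0.00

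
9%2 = 1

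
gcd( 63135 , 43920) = 2745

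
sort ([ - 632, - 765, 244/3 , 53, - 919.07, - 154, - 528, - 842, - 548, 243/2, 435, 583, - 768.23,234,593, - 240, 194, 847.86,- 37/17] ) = [ - 919.07, - 842, - 768.23, - 765, - 632, - 548, - 528, - 240, - 154,-37/17, 53,244/3, 243/2, 194 , 234,435,583,593,847.86]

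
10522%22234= 10522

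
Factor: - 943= - 23^1*41^1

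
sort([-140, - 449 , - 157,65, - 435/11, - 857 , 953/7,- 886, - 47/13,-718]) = [ - 886, - 857,-718,-449 ,-157 ,  -  140 , - 435/11, - 47/13  ,  65 , 953/7]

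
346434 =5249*66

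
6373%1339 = 1017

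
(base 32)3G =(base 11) A2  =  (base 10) 112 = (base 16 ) 70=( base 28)40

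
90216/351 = 10024/39= 257.03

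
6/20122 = 3/10061 = 0.00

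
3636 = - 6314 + 9950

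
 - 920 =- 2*460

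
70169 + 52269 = 122438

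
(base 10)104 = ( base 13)80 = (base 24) 48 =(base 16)68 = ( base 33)35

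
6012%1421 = 328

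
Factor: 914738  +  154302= 1069040 = 2^4*5^1 * 7^1 * 23^1 * 83^1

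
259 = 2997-2738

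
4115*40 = 164600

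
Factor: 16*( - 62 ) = -2^5*31^1=-992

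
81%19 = 5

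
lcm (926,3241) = 6482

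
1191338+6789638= 7980976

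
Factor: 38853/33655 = 3^3*5^( - 1)*53^( -1)*127^( -1 )  *1439^1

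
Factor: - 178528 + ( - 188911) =- 367439 = - 109^1 * 3371^1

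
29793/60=496+ 11/20 = 496.55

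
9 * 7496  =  67464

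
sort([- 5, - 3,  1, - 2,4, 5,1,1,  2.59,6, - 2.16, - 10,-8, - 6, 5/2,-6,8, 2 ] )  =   [ - 10,-8, - 6,  -  6,  -  5,-3, - 2.16,-2,1,1 , 1, 2,5/2,  2.59, 4 , 5, 6 , 8] 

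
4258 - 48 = 4210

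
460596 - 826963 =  - 366367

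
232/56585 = 232/56585=0.00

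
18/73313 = 18/73313 = 0.00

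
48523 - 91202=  - 42679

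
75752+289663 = 365415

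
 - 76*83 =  - 6308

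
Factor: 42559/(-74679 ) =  - 3^( - 1)*31^ ( - 1 )*53^1 = - 53/93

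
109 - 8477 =- 8368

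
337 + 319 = 656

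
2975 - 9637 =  - 6662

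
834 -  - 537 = 1371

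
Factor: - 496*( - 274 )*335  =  45527840 = 2^5*5^1*31^1*67^1*137^1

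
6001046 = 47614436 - 41613390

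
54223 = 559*97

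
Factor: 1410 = 2^1 * 3^1*5^1*47^1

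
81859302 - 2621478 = 79237824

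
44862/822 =7477/137 = 54.58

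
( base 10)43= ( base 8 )53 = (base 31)1C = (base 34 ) 19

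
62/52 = 31/26 = 1.19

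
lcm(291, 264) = 25608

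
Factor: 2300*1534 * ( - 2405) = -8485321000 =- 2^3*5^3*13^2*23^1*37^1*59^1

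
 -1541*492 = -758172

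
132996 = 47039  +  85957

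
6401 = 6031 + 370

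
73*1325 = 96725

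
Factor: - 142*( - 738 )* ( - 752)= - 2^6*3^2 * 41^1*47^1*71^1 = - 78806592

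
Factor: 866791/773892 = 2^( - 2 ) *3^( - 2 ) * 7^(-1 ) * 31^1*37^( - 1)*83^(-1)*27961^1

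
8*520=4160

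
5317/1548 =5317/1548 = 3.43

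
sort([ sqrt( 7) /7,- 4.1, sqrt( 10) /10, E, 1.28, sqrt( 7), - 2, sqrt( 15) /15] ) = [ - 4.1, - 2, sqrt(15 ) /15, sqrt(10 )/10, sqrt( 7)/7,1.28, sqrt (7), E]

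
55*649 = 35695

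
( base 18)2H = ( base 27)1Q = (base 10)53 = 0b110101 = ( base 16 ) 35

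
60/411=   20/137 = 0.15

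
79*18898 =1492942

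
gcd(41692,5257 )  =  7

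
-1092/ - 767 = 1+ 25/59 = 1.42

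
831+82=913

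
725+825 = 1550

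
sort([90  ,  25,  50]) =[ 25,  50,90 ]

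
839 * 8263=6932657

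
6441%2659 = 1123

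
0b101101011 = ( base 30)C3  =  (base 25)ed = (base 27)DC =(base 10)363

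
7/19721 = 7/19721 = 0.00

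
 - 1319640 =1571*(-840) 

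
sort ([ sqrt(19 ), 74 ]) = [ sqrt (19 ), 74]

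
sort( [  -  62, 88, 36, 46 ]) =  [ - 62, 36, 46, 88]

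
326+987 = 1313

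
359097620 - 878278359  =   - 519180739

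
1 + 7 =8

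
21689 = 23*943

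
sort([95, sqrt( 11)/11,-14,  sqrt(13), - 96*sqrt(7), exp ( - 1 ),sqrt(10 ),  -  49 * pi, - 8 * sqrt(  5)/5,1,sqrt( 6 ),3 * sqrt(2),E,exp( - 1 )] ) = [ - 96*sqrt( 7 ), - 49 * pi, - 14, - 8*sqrt( 5) /5, sqrt(11) /11,exp ( - 1), exp ( - 1 ),1,sqrt(6), E, sqrt(10 ), sqrt( 13),3*sqrt( 2),95 ]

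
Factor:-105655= - 5^1 * 11^1*17^1*113^1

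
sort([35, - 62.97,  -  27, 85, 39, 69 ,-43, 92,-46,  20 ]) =[ -62.97,  -  46, - 43, - 27,  20, 35,39,69, 85,92] 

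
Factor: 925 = 5^2 * 37^1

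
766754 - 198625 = 568129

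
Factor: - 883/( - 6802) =2^( - 1 )*19^( - 1 )*179^( - 1 ) * 883^1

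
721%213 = 82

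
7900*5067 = 40029300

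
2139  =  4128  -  1989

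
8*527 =4216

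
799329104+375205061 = 1174534165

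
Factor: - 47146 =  - 2^1 * 11^1*2143^1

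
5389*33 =177837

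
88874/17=88874/17  =  5227.88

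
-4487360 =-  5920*758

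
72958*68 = 4961144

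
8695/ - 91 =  - 96 + 41/91 = - 95.55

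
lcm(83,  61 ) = 5063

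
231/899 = 231/899 = 0.26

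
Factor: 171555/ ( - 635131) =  - 3^1*5^1*  7^(-1)  *41^( - 1 )*2213^ ( - 1)*11437^1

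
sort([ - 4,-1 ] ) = [ - 4, - 1] 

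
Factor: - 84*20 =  - 1680 = -2^4*3^1*5^1 * 7^1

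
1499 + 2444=3943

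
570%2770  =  570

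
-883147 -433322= - 1316469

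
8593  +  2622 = 11215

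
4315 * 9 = 38835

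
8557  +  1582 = 10139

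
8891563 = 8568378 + 323185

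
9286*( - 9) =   -  83574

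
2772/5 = 554 + 2/5 = 554.40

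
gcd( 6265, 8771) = 1253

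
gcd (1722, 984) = 246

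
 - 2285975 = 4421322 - 6707297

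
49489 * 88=4355032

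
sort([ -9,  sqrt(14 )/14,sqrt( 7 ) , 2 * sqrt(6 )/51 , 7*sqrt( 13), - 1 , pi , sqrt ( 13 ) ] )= [ - 9,  -  1,2*sqrt(6 )/51,sqrt(14) /14, sqrt( 7 ), pi, sqrt(13 ), 7*sqrt(13) ] 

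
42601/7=6085 + 6/7 = 6085.86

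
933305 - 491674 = 441631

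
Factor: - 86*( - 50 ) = 4300= 2^2*5^2*43^1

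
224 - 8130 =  - 7906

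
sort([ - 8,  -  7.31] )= [ -8, - 7.31]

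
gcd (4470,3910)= 10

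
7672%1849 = 276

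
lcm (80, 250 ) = 2000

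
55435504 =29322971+26112533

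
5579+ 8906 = 14485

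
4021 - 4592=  - 571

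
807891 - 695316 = 112575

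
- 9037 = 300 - 9337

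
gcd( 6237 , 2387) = 77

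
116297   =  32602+83695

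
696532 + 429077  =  1125609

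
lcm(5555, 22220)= 22220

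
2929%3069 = 2929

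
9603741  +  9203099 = 18806840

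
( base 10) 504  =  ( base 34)ES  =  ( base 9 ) 620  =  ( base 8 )770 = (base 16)1F8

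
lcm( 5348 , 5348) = 5348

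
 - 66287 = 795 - 67082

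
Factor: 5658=2^1*3^1*23^1 *41^1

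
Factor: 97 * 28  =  2^2 *7^1 * 97^1 = 2716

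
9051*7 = 63357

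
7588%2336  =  580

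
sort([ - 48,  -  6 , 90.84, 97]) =[ - 48 ,  -  6,90.84, 97] 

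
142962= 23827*6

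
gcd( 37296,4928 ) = 112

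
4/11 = 4/11 = 0.36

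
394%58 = 46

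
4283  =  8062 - 3779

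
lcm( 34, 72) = 1224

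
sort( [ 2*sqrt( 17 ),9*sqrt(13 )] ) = [ 2*sqrt(17 ) , 9*sqrt(13)]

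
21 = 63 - 42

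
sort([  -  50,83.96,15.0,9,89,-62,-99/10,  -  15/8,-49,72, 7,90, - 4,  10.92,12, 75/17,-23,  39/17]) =[ - 62, - 50,-49,-23, - 99/10,-4, - 15/8,39/17,75/17 , 7,9, 10.92,12  ,  15.0,  72,83.96,89,90] 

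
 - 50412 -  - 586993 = 536581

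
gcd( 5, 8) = 1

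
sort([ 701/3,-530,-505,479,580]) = [ - 530, - 505,701/3, 479,580 ] 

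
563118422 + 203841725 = 766960147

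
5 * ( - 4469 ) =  - 22345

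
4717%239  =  176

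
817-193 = 624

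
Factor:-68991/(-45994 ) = 2^( -1 )*3^1=3/2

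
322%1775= 322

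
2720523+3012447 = 5732970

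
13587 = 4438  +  9149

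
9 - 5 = 4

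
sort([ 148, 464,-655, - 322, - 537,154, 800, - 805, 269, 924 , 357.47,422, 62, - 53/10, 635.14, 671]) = [ - 805, - 655, - 537, - 322, - 53/10, 62, 148,154,269, 357.47, 422, 464,635.14 , 671, 800, 924]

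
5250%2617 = 16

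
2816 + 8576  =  11392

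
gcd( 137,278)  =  1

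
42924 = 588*73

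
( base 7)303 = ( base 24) 66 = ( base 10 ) 150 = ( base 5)1100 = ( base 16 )96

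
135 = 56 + 79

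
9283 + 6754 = 16037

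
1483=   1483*1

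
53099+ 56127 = 109226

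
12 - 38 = - 26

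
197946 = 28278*7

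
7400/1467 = 7400/1467 = 5.04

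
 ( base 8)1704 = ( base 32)U4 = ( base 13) 592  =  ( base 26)1b2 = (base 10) 964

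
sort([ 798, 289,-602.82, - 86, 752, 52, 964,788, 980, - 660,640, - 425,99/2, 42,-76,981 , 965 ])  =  [-660, - 602.82,  -  425,-86, - 76,42, 99/2,  52, 289,640,752,788,  798,964 , 965, 980 , 981]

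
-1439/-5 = 287 + 4/5 = 287.80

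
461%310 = 151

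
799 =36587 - 35788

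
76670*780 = 59802600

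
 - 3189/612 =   -  1063/204 = - 5.21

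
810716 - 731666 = 79050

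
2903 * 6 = 17418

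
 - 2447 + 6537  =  4090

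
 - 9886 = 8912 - 18798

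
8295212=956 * 8677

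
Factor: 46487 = 7^1*29^1*229^1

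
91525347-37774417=53750930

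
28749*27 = 776223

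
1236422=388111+848311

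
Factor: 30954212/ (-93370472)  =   - 7738553/23342618 = -  2^( - 1)*13^( - 2 ) * 17^2 * 26777^1*69061^(-1 ) 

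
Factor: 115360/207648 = 5/9= 3^ (- 2 )*5^1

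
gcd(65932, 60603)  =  1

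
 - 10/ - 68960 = 1/6896 =0.00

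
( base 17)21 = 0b100011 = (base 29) 16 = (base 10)35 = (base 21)1E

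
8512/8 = 1064  =  1064.00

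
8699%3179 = 2341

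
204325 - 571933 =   -  367608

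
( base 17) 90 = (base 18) 89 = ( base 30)53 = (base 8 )231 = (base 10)153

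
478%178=122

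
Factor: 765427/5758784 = 2^( - 6 )*13^1*17^( - 1 )*67^ ( - 1)*79^( - 1 )*97^1*607^1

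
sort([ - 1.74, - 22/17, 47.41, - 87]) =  [ - 87, - 1.74,-22/17, 47.41]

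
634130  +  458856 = 1092986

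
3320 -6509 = -3189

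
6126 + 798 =6924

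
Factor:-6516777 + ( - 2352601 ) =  - 8869378 = - 2^1*7^1*233^1*2719^1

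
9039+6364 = 15403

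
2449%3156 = 2449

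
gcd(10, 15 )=5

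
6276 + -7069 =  - 793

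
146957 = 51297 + 95660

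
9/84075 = 3/28025= 0.00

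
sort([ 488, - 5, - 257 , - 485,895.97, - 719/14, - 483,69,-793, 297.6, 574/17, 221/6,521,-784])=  [ - 793, - 784, -485, - 483,-257, - 719/14 , - 5,574/17,221/6, 69, 297.6, 488 , 521, 895.97]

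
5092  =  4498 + 594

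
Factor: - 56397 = - 3^1 * 11^1*1709^1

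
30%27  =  3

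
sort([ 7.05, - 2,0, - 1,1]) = [ - 2, - 1,0,1,7.05]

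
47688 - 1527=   46161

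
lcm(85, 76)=6460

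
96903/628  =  154 + 191/628 = 154.30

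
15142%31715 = 15142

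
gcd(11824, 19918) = 2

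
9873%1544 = 609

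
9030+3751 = 12781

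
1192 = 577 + 615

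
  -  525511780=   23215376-548727156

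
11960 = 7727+4233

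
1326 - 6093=-4767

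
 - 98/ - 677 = 98/677= 0.14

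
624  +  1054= 1678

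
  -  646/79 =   -  9 + 65/79 = - 8.18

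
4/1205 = 4/1205 = 0.00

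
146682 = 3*48894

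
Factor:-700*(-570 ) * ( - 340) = - 2^5*3^1 * 5^4*7^1 * 17^1*19^1 = -  135660000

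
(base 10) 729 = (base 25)144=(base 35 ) KT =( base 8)1331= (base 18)249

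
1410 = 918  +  492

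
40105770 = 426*94145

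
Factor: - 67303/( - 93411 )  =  3^(-2 )*17^1*37^1  *  97^( - 1 ) = 629/873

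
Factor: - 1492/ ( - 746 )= 2 = 2^1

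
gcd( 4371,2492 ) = 1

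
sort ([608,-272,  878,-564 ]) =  [ - 564, - 272, 608, 878 ]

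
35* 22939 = 802865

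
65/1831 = 65/1831 =0.04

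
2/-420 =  - 1/210 = - 0.00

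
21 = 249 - 228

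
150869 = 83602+67267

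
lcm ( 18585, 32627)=1468215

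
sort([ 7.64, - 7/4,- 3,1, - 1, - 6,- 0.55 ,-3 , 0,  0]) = [-6, - 3, - 3, - 7/4, - 1, - 0.55,0 , 0,  1,  7.64 ] 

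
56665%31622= 25043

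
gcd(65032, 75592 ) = 88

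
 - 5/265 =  - 1 + 52/53 = - 0.02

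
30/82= 15/41=0.37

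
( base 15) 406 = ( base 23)1G9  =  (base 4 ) 32022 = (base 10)906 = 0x38A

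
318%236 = 82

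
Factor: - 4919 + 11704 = 5^1*23^1 * 59^1 = 6785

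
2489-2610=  - 121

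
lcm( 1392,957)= 15312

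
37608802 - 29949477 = 7659325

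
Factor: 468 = 2^2*3^2* 13^1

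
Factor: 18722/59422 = 23/73 = 23^1*73^(-1 )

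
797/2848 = 797/2848 = 0.28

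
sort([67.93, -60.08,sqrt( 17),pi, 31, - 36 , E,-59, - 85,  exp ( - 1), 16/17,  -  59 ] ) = [  -  85, - 60.08 ,- 59,- 59, - 36, exp( - 1),  16/17, E, pi , sqrt( 17), 31,67.93 ] 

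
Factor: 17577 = 3^4* 7^1 *31^1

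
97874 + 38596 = 136470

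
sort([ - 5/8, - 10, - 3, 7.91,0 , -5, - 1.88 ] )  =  [ - 10, - 5, - 3, - 1.88, - 5/8,  0, 7.91 ]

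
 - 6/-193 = 6/193 = 0.03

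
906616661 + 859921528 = 1766538189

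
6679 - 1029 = 5650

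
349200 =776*450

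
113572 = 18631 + 94941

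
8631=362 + 8269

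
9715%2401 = 111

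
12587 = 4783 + 7804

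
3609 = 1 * 3609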